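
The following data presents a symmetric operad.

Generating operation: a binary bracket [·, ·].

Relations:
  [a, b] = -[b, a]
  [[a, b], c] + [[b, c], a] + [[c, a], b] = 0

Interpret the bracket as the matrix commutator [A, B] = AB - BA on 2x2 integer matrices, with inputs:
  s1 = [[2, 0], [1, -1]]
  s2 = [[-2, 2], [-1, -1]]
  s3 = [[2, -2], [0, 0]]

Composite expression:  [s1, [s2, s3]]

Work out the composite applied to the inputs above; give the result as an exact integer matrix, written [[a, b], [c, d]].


[[2, -6], [2, -2]]


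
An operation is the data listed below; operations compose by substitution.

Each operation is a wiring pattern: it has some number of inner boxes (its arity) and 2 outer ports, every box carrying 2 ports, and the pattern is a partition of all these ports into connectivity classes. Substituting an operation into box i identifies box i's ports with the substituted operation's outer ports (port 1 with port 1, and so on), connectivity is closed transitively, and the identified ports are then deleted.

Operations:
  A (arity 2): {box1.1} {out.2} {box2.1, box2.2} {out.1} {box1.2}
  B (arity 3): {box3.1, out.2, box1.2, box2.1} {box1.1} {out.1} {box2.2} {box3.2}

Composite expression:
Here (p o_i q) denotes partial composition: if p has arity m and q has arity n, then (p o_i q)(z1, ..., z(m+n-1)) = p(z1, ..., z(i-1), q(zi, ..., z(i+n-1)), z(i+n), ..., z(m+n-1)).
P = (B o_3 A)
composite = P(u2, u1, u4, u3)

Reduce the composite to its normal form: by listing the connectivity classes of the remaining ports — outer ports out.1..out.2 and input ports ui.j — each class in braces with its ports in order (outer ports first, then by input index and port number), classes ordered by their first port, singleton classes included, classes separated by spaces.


{out.1} {out.2, u1.1, u2.2} {u1.2} {u2.1} {u3.1, u3.2} {u4.1} {u4.2}

Treat the ports identified at B as solder joints: merge, then drop.
after A, the pattern on (u4, u3) reads {out.1} {out.2} {u3.1, u3.2} {u4.1} {u4.2} (out.j = its outer ports)
after B, the pattern on (u2, u1, u4, u3) reads {out.1} {out.2, u1.1, u2.2} {u1.2} {u2.1} {u3.1, u3.2} {u4.1} {u4.2} (out.j = its outer ports)


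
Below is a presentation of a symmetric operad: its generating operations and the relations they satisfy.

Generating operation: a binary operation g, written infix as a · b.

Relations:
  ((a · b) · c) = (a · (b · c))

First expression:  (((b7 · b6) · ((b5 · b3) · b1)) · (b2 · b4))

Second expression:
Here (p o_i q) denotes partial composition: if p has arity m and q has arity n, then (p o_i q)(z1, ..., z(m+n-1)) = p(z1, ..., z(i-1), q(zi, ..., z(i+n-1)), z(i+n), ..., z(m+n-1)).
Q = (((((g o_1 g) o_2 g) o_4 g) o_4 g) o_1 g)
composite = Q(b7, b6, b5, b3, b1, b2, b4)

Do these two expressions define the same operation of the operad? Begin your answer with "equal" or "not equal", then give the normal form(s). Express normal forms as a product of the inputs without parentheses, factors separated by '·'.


equal; the common form is b7 · b6 · b5 · b3 · b1 · b2 · b4

The first composite normalizes to b7 · b6 · b5 · b3 · b1 · b2 · b4
The second composite normalizes to b7 · b6 · b5 · b3 · b1 · b2 · b4
Same normal form: equal.


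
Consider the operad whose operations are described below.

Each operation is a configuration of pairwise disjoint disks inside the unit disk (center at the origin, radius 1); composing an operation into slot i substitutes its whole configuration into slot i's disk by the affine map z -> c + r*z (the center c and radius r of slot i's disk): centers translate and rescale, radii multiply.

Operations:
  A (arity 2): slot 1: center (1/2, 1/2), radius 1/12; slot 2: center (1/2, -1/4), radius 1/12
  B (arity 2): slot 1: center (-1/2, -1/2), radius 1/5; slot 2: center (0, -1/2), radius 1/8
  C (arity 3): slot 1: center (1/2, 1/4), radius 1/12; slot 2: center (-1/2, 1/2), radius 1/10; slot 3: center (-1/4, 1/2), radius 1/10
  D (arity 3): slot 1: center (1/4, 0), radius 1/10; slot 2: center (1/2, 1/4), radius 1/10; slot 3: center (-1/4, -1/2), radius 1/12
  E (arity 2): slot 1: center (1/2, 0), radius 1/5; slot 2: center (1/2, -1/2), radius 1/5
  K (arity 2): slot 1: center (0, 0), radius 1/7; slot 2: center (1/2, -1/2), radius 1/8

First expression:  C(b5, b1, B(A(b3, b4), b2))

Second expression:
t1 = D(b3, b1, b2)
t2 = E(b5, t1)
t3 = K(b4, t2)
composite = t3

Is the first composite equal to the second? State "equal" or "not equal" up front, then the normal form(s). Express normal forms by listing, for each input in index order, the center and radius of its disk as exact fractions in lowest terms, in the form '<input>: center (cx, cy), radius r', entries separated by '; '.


In normal form, the first expression is b1: center (-1/2, 1/2), radius 1/10; b2: center (-1/4, 9/20), radius 1/80; b3: center (-29/100, 23/50), radius 1/600; b4: center (-29/100, 89/200), radius 1/600; b5: center (1/2, 1/4), radius 1/12
In normal form, the second expression is b1: center (23/40, -89/160), radius 1/400; b2: center (89/160, -23/40), radius 1/480; b3: center (91/160, -9/16), radius 1/400; b4: center (0, 0), radius 1/7; b5: center (9/16, -1/2), radius 1/40
Different reductions; not equal.

not equal — first b1: center (-1/2, 1/2), radius 1/10; b2: center (-1/4, 9/20), radius 1/80; b3: center (-29/100, 23/50), radius 1/600; b4: center (-29/100, 89/200), radius 1/600; b5: center (1/2, 1/4), radius 1/12, second b1: center (23/40, -89/160), radius 1/400; b2: center (89/160, -23/40), radius 1/480; b3: center (91/160, -9/16), radius 1/400; b4: center (0, 0), radius 1/7; b5: center (9/16, -1/2), radius 1/40


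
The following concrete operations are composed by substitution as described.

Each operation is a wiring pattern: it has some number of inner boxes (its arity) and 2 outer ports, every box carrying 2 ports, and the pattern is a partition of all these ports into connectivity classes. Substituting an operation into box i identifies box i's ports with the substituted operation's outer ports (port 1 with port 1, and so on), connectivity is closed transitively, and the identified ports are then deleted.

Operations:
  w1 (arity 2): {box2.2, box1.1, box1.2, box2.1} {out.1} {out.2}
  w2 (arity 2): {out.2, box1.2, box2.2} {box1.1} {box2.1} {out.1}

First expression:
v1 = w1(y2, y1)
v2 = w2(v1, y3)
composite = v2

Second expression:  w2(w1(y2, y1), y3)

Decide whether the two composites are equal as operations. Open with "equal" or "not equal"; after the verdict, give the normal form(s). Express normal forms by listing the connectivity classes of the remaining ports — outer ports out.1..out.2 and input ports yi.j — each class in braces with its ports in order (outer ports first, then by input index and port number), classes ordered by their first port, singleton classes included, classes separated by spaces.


Reducing the first expression gives {out.1} {out.2, y3.2} {y1.1, y1.2, y2.1, y2.2} {y3.1}
Reducing the second expression gives {out.1} {out.2, y3.2} {y1.1, y1.2, y2.1, y2.2} {y3.1}
Same normal form: equal.

equal — both sides give {out.1} {out.2, y3.2} {y1.1, y1.2, y2.1, y2.2} {y3.1}


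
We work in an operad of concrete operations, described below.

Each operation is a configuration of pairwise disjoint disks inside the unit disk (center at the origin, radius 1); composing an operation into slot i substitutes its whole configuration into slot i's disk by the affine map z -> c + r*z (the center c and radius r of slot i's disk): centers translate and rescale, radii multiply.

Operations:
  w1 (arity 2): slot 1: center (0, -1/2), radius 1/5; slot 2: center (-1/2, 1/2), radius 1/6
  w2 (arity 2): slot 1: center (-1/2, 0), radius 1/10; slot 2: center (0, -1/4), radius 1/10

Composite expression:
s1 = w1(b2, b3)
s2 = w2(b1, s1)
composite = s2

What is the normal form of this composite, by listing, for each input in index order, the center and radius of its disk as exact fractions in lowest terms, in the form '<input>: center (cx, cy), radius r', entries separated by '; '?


b1: center (-1/2, 0), radius 1/10; b2: center (0, -3/10), radius 1/50; b3: center (-1/20, -1/5), radius 1/60

Only the slot chain above each b matters under w2; compose those maps.
input b1: applying the 1 nested substitution gives center (-1/2, 0), radius 1/10
input b2: applying the 2 nested substitutions gives center (0, -3/10), radius 1/50
input b3: applying the 2 nested substitutions gives center (-1/20, -1/5), radius 1/60


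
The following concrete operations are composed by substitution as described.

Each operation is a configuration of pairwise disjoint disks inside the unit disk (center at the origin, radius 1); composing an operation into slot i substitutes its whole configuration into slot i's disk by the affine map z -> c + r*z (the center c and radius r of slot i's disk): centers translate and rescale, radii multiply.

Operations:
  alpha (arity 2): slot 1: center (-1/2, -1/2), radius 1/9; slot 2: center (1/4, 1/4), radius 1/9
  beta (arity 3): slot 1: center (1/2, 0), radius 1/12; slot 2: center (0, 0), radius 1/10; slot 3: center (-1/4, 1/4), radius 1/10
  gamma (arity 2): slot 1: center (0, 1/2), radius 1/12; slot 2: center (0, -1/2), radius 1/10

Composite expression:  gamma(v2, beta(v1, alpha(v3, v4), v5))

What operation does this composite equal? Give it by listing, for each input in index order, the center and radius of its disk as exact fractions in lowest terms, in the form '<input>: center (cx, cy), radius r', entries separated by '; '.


v1: center (1/20, -1/2), radius 1/120; v2: center (0, 1/2), radius 1/12; v3: center (-1/200, -101/200), radius 1/900; v4: center (1/400, -199/400), radius 1/900; v5: center (-1/40, -19/40), radius 1/100

Each v-disk chains the slot maps above it in gamma; radii multiply.
v2: after 1 affine step, its disk has center (0, 1/2), radius 1/12
v1: after 2 affine steps, its disk has center (1/20, -1/2), radius 1/120
v3: after 3 affine steps, its disk has center (-1/200, -101/200), radius 1/900
v4: after 3 affine steps, its disk has center (1/400, -199/400), radius 1/900
v5: after 2 affine steps, its disk has center (-1/40, -19/40), radius 1/100


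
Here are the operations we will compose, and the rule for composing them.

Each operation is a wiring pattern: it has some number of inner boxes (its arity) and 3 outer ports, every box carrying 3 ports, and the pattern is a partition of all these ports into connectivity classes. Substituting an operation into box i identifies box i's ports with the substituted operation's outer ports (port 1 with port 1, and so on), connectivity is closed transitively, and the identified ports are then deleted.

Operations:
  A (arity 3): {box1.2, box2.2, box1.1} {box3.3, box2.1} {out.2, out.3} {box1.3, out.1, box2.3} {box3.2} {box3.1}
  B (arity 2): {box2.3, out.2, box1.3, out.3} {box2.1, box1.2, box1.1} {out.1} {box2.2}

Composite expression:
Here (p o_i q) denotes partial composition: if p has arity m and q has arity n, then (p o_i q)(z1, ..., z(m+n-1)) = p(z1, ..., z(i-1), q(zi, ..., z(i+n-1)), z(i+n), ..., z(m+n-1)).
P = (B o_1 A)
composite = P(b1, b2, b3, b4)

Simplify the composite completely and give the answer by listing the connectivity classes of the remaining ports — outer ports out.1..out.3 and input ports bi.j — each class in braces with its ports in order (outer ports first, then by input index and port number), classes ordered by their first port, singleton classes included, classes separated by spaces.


Connectivity passes through glued B-boundaries; trace each wire chain.
composing A on (b1, b2, b3), with out.j its own outer ports: {out.1, b1.3, b2.3} {out.2, out.3} {b1.1, b1.2, b2.2} {b2.1, b3.3} {b3.1} {b3.2}
composing B on (b1, b2, b3, b4), with out.j its own outer ports: {out.1} {out.2, out.3, b1.3, b2.3, b4.1, b4.3} {b1.1, b1.2, b2.2} {b2.1, b3.3} {b3.1} {b3.2} {b4.2}

{out.1} {out.2, out.3, b1.3, b2.3, b4.1, b4.3} {b1.1, b1.2, b2.2} {b2.1, b3.3} {b3.1} {b3.2} {b4.2}


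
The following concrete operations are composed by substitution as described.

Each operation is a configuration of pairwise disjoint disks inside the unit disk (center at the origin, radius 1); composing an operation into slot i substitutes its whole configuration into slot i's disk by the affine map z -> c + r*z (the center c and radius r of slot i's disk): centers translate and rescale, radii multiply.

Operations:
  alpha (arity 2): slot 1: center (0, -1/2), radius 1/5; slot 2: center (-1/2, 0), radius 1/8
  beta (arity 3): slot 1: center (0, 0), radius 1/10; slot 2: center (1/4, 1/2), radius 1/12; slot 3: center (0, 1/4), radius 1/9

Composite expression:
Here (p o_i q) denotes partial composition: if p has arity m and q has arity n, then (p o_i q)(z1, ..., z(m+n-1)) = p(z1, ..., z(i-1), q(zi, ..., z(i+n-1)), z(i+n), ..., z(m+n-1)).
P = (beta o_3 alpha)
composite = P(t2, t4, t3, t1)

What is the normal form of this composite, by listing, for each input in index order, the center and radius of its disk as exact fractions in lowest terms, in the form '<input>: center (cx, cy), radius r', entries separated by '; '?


t1: center (-1/18, 1/4), radius 1/72; t2: center (0, 0), radius 1/10; t3: center (0, 7/36), radius 1/45; t4: center (1/4, 1/2), radius 1/12

Nesting under beta composes maps z -> c + r*z down each t-path.
for t2, the 1-step affine chain lands on center (0, 0), radius 1/10
for t4, the 1-step affine chain lands on center (1/4, 1/2), radius 1/12
for t3, the 2-step affine chain lands on center (0, 7/36), radius 1/45
for t1, the 2-step affine chain lands on center (-1/18, 1/4), radius 1/72


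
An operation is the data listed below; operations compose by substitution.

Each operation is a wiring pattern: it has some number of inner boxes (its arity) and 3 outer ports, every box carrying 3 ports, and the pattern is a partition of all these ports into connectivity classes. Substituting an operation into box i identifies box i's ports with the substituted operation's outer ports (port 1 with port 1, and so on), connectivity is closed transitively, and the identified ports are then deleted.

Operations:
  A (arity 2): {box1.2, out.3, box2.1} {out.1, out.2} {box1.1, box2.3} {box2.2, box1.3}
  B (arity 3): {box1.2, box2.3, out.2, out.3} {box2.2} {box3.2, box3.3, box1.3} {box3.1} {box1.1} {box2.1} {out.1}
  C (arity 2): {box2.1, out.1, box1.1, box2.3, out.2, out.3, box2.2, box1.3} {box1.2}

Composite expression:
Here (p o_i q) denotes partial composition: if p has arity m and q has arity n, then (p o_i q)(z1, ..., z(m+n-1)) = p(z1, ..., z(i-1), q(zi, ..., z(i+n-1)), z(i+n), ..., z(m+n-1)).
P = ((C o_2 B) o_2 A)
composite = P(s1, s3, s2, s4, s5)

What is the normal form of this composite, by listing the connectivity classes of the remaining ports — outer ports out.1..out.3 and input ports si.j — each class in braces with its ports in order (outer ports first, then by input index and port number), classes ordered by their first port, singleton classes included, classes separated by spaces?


{out.1, out.2, out.3, s1.1, s1.3, s4.3} {s1.2} {s2.1, s3.2, s5.2, s5.3} {s2.2, s3.3} {s2.3, s3.1} {s4.1} {s4.2} {s5.1}

After gluing at C, chains via deleted ports link the s-ports.
the subtree at A composes to {out.1, out.2} {out.3, s2.1, s3.2} {s2.2, s3.3} {s2.3, s3.1} on (s3, s2); out.j = own outer ports
the subtree at B composes to {out.1} {out.2, out.3, s4.3} {s2.1, s3.2, s5.2, s5.3} {s2.2, s3.3} {s2.3, s3.1} {s4.1} {s4.2} {s5.1} on (s3, s2, s4, s5); out.j = own outer ports
the subtree at C composes to {out.1, out.2, out.3, s1.1, s1.3, s4.3} {s1.2} {s2.1, s3.2, s5.2, s5.3} {s2.2, s3.3} {s2.3, s3.1} {s4.1} {s4.2} {s5.1} on (s1, s3, s2, s4, s5); out.j = own outer ports


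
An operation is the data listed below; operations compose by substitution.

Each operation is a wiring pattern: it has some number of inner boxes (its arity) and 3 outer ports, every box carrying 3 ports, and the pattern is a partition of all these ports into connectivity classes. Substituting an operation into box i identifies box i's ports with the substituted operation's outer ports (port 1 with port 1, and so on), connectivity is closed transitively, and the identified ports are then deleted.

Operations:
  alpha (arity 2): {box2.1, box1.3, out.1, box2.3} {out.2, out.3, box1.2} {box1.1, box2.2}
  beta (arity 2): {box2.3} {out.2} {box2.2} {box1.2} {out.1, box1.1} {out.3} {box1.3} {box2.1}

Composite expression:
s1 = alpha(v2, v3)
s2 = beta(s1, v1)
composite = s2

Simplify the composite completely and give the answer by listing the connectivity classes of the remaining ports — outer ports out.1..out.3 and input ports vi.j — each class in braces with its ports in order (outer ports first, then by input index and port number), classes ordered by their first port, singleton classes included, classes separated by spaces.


After gluing at beta, chains via deleted ports link the v-ports.
after alpha, the pattern on (v2, v3) reads {out.1, v2.3, v3.1, v3.3} {out.2, out.3, v2.2} {v2.1, v3.2} (out.j = its outer ports)
after beta, the pattern on (v2, v3, v1) reads {out.1, v2.3, v3.1, v3.3} {out.2} {out.3} {v1.1} {v1.2} {v1.3} {v2.1, v3.2} {v2.2} (out.j = its outer ports)

{out.1, v2.3, v3.1, v3.3} {out.2} {out.3} {v1.1} {v1.2} {v1.3} {v2.1, v3.2} {v2.2}


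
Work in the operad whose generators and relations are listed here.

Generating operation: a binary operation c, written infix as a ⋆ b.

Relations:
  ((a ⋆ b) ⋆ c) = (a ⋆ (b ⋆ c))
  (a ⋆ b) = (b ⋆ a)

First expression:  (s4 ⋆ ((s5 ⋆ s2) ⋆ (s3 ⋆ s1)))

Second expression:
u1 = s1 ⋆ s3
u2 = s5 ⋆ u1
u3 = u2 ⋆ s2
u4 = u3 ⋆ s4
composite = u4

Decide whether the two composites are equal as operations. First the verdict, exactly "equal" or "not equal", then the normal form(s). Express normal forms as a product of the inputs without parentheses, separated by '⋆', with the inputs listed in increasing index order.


equal: each reduces to s1 ⋆ s2 ⋆ s3 ⋆ s4 ⋆ s5


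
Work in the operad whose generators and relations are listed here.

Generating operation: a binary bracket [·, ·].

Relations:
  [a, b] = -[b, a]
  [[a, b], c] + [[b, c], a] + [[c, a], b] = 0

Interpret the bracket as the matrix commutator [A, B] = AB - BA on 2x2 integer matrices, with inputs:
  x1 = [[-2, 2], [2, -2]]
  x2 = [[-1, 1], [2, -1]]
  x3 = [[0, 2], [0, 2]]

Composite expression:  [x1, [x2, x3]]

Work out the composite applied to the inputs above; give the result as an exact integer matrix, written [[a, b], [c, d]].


[x2, x3] = [[-4, 2], [-4, 4]]
[x1, [x2, x3]] = [[-12, 16], [-16, 12]]

[[-12, 16], [-16, 12]]


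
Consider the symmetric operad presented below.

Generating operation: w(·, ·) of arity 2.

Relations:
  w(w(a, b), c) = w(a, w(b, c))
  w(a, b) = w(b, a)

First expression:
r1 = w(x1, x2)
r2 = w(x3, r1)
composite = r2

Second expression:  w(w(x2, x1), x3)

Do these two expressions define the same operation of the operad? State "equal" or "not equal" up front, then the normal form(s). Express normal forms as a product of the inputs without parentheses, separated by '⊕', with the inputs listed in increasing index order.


equal — both sides give x1 ⊕ x2 ⊕ x3


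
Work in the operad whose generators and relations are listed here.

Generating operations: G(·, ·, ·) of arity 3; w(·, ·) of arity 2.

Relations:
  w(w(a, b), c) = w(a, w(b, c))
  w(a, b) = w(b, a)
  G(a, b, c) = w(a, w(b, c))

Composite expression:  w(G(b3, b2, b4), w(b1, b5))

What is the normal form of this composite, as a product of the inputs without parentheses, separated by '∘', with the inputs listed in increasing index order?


Any arrangement under w is one operation, so sort the b-inputs.
G(b3, b2, b4) flattens to b3 ∘ b2 ∘ b4
w(b1, b5) flattens to b1 ∘ b5
w(G(b3, b2, b4), w(b1, b5)) flattens to b3 ∘ b2 ∘ b4 ∘ b1 ∘ b5
putting the inputs in ascending order: b1 ∘ b2 ∘ b3 ∘ b4 ∘ b5

b1 ∘ b2 ∘ b3 ∘ b4 ∘ b5


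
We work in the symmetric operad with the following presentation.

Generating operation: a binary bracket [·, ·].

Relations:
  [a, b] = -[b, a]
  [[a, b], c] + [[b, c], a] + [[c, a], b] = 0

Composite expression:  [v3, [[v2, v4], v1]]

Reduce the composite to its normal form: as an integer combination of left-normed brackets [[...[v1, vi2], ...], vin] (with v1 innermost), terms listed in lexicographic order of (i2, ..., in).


[[[v1, v2], v4], v3] - [[[v1, v4], v2], v3]

Antisymmetry and Jacobi reduce to v1-anchored left-normed brackets.
Composite bracket: [v3, [[v2, v4], v1]]
The bracket unfolds into 8 signed words via [a, b] = ab - ba (2^3 = 8).
The v1-initial words carry the normal form:
  v1v2v4v3 appears with sign +1, giving the term +[[[v1, v2], v4], v3]
  v1v4v2v3 appears with sign -1, giving the term -[[[v1, v4], v2], v3]


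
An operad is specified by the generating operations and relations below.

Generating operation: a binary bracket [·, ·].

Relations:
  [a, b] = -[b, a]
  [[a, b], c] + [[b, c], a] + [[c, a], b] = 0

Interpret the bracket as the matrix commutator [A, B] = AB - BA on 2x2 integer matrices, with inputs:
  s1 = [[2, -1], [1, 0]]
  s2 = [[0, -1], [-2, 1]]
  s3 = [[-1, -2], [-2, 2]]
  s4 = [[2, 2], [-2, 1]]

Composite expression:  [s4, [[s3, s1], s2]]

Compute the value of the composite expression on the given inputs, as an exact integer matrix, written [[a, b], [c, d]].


[s3, s1] = [[-4, 7], [-1, 4]]
[[s3, s1], s2] = [[-15, 15], [-15, 15]]
[s4, [[s3, s1], s2]] = [[0, 75], [75, 0]]

[[0, 75], [75, 0]]


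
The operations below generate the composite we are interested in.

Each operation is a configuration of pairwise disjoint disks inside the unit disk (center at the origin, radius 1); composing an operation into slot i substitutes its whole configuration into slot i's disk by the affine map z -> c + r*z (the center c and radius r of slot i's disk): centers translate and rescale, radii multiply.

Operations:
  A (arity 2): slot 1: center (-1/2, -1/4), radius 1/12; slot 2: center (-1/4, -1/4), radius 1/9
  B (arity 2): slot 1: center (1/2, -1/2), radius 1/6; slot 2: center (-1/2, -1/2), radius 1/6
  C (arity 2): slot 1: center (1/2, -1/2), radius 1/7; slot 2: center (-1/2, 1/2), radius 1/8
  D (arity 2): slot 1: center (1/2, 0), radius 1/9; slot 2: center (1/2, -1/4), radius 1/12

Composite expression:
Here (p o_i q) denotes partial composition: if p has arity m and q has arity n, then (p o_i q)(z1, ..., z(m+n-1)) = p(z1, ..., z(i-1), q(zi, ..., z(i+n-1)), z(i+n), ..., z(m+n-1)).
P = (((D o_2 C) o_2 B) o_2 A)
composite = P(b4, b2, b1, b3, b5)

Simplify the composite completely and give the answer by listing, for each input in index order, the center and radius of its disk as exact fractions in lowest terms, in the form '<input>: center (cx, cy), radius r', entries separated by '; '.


b1: center (1103/2016, -601/2016), radius 1/4536; b2: center (551/1008, -601/2016), radius 1/6048; b3: center (15/28, -25/84), radius 1/504; b4: center (1/2, 0), radius 1/9; b5: center (11/24, -5/24), radius 1/96

Follow each b-input down from D: c' goes to c + r*c', radius to r*r'.
b4: after 1 affine step, its disk has center (1/2, 0), radius 1/9
b2: after 4 affine steps, its disk has center (551/1008, -601/2016), radius 1/6048
b1: after 4 affine steps, its disk has center (1103/2016, -601/2016), radius 1/4536
b3: after 3 affine steps, its disk has center (15/28, -25/84), radius 1/504
b5: after 2 affine steps, its disk has center (11/24, -5/24), radius 1/96


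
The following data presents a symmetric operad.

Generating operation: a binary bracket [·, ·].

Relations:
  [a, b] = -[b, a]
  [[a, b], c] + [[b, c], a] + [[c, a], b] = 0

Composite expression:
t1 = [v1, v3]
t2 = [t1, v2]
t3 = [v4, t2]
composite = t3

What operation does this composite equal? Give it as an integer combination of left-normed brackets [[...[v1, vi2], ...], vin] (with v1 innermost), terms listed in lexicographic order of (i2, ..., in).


-[[[v1, v3], v2], v4]

A multilinear Lie element is pinned by v1-initial words (v1 innermost).
Composite bracket: [v4, [[v1, v3], v2]]
Full expansion: 8 signed words from ab - ba (2^3 = 8).
Keep just the words that open with v1:
  v1v3v2v4 (sign -1) contributes -[[[v1, v3], v2], v4]


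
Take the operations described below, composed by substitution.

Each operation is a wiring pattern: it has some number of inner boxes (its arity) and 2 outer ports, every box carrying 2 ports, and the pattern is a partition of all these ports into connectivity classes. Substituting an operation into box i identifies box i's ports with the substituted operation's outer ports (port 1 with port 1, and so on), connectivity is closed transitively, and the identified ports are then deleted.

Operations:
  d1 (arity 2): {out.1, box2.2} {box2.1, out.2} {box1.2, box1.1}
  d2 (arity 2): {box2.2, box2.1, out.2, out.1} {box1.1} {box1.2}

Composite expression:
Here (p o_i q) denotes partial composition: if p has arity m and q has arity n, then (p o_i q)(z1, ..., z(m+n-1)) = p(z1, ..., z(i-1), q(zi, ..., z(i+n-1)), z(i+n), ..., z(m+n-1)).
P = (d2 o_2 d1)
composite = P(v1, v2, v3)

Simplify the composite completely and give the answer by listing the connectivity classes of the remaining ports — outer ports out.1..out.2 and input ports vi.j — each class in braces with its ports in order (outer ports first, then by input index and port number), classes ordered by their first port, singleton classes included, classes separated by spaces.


Connectivity passes through glued d2-boundaries; trace each wire chain.
d1 over (v2, v3) gives {out.1, v3.2} {out.2, v3.1} {v2.1, v2.2}, out.j being that stage's outer ports
d2 over (v1, v2, v3) gives {out.1, out.2, v3.1, v3.2} {v1.1} {v1.2} {v2.1, v2.2}, out.j being that stage's outer ports

{out.1, out.2, v3.1, v3.2} {v1.1} {v1.2} {v2.1, v2.2}


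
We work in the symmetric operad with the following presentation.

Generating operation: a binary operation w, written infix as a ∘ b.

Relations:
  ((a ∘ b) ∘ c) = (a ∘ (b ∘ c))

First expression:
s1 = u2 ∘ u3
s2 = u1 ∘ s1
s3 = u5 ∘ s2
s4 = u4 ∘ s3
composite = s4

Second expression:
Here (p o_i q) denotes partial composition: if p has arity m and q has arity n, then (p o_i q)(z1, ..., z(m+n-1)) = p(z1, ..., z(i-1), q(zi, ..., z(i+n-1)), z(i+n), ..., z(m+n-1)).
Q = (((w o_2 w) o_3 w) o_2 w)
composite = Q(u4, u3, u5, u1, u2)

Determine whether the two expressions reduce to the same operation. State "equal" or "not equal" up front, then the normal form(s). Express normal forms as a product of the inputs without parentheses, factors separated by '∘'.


not equal — first u4 ∘ u5 ∘ u1 ∘ u2 ∘ u3, second u4 ∘ u3 ∘ u5 ∘ u1 ∘ u2


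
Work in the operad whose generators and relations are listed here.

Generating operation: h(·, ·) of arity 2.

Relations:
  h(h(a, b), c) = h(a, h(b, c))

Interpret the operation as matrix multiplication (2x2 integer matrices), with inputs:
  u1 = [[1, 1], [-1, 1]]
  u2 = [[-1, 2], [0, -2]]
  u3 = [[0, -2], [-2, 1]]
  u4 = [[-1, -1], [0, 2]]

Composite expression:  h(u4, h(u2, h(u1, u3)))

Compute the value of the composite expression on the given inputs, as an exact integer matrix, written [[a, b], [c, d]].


[[-2, -1], [8, -12]]

h(u1, u3) = [[-2, -1], [-2, 3]]
h(u2, h(u1, u3)) = [[-2, 7], [4, -6]]
h(u4, h(u2, h(u1, u3))) = [[-2, -1], [8, -12]]


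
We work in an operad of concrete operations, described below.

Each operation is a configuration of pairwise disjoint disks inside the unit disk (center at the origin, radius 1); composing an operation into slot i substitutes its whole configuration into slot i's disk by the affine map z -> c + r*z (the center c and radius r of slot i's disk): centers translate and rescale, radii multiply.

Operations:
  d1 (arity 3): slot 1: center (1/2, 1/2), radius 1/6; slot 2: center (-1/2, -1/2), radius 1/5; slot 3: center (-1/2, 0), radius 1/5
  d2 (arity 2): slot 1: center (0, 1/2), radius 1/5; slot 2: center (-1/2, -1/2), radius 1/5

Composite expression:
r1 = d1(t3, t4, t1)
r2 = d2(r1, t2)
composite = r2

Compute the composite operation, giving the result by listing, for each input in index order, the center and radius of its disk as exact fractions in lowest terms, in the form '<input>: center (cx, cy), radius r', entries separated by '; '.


Only the slot chain above each t matters under d2; compose those maps.
for t3, the 2-step affine chain lands on center (1/10, 3/5), radius 1/30
for t4, the 2-step affine chain lands on center (-1/10, 2/5), radius 1/25
for t1, the 2-step affine chain lands on center (-1/10, 1/2), radius 1/25
for t2, the 1-step affine chain lands on center (-1/2, -1/2), radius 1/5

t1: center (-1/10, 1/2), radius 1/25; t2: center (-1/2, -1/2), radius 1/5; t3: center (1/10, 3/5), radius 1/30; t4: center (-1/10, 2/5), radius 1/25


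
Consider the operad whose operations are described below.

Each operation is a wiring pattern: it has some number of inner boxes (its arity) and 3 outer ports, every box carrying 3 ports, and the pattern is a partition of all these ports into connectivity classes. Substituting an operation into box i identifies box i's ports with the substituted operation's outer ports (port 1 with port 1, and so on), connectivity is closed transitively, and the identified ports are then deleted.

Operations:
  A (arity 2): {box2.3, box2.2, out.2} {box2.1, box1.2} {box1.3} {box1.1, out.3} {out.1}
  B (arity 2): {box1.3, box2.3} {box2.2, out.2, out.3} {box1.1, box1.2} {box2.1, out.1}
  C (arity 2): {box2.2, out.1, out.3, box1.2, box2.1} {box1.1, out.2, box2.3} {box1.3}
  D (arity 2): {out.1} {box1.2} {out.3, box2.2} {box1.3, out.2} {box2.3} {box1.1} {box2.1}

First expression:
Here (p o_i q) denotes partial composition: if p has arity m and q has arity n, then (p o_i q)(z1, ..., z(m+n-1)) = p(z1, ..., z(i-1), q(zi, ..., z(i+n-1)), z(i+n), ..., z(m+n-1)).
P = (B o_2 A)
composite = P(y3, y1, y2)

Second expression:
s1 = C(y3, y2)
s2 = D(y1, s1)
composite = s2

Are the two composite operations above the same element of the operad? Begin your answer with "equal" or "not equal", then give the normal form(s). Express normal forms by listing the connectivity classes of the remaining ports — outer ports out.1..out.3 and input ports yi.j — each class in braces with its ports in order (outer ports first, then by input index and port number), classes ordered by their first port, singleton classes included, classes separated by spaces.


not equal: they reduce to {out.1} {out.2, out.3, y2.2, y2.3} {y1.1, y3.3} {y1.2, y2.1} {y1.3} {y3.1, y3.2} and {out.1} {out.2, y1.3} {out.3, y2.3, y3.1} {y1.1} {y1.2} {y2.1, y2.2, y3.2} {y3.3}


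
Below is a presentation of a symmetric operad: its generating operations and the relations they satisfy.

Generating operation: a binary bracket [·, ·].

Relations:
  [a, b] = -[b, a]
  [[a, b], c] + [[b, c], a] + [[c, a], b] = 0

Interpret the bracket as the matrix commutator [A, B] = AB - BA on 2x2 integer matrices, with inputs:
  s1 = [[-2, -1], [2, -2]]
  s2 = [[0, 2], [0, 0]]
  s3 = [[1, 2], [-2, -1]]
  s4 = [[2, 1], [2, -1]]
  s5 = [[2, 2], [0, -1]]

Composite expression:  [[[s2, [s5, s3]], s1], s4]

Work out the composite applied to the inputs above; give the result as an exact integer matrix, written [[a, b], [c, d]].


[[0, 136], [-272, 0]]

[s5, s3] = [[-4, 2], [6, 4]]
[s2, [s5, s3]] = [[12, 16], [0, -12]]
[[s2, [s5, s3]], s1] = [[32, -24], [-48, -32]]
[[[s2, [s5, s3]], s1], s4] = [[0, 136], [-272, 0]]


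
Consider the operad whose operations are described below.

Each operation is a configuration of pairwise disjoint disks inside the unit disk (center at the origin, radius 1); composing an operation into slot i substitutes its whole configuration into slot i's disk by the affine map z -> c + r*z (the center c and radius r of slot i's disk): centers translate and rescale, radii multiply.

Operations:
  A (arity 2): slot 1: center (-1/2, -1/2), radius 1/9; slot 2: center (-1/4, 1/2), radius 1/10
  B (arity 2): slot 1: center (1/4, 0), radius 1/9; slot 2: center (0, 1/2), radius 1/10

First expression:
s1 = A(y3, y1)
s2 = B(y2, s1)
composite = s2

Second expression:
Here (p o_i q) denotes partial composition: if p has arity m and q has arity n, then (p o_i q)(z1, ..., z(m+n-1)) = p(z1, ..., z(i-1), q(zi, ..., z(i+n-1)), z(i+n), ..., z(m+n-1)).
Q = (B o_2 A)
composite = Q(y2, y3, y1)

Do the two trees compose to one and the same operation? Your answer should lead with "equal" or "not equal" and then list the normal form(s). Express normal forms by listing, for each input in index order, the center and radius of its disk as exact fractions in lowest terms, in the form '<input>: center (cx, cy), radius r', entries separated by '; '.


equal; both compose to y1: center (-1/40, 11/20), radius 1/100; y2: center (1/4, 0), radius 1/9; y3: center (-1/20, 9/20), radius 1/90

The first expression reduces to y1: center (-1/40, 11/20), radius 1/100; y2: center (1/4, 0), radius 1/9; y3: center (-1/20, 9/20), radius 1/90
The second expression reduces to y1: center (-1/40, 11/20), radius 1/100; y2: center (1/4, 0), radius 1/9; y3: center (-1/20, 9/20), radius 1/90
Same normal form: equal.


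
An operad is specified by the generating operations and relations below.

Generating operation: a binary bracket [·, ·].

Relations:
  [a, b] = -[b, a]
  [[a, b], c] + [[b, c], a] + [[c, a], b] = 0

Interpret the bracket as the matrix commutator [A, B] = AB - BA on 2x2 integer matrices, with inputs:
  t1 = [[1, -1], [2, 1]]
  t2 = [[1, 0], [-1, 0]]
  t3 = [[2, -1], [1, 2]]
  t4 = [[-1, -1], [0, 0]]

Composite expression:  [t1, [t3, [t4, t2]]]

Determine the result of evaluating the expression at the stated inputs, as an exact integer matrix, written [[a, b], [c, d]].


[[-6, 0], [0, 6]]

[t4, t2] = [[1, 1], [-1, -1]]
[t3, [t4, t2]] = [[0, 2], [2, 0]]
[t1, [t3, [t4, t2]]] = [[-6, 0], [0, 6]]


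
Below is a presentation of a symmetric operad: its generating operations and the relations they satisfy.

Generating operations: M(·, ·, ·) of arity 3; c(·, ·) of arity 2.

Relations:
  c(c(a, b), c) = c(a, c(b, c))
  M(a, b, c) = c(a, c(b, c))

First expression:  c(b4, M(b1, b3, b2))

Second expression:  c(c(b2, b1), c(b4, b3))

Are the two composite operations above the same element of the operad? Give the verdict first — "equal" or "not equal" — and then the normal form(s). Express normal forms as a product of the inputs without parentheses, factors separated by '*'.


In normal form, the first expression is b4 * b1 * b3 * b2
In normal form, the second expression is b2 * b1 * b4 * b3
No match — not equal.

not equal: they reduce to b4 * b1 * b3 * b2 and b2 * b1 * b4 * b3


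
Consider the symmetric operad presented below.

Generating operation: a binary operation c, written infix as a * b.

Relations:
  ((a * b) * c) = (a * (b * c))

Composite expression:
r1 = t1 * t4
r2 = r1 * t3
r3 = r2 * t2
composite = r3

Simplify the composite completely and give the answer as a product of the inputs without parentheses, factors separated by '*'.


t1 * t4 * t3 * t2

Associativity of c dissolves the nesting; only the t-input order survives.
(t1 * t4) flattens to t1 * t4
((t1 * t4) * t3) flattens to t1 * t4 * t3
(((t1 * t4) * t3) * t2) flattens to t1 * t4 * t3 * t2


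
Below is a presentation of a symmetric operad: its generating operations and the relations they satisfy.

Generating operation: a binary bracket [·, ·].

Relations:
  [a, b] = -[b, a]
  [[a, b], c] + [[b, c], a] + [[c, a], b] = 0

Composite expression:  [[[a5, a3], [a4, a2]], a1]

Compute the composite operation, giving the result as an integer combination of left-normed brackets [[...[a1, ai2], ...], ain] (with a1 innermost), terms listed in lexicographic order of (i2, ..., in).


[[[[a1, a2], a4], a3], a5] - [[[[a1, a2], a4], a5], a3] - [[[[a1, a3], a5], a2], a4] + [[[[a1, a3], a5], a4], a2] - [[[[a1, a4], a2], a3], a5] + [[[[a1, a4], a2], a5], a3] + [[[[a1, a5], a3], a2], a4] - [[[[a1, a5], a3], a4], a2]

In the tensor algebra, words opening a1 carry the a1-anchored form.
Composite bracket: [[[a5, a3], [a4, a2]], a1]
Full expansion: 16 signed words from ab - ba (2^4 = 16).
Collect the words opening with a1:
  a1a2a4a3a5 appears with sign +1, giving the term +[[[[a1, a2], a4], a3], a5]
  a1a2a4a5a3 appears with sign -1, giving the term -[[[[a1, a2], a4], a5], a3]
  a1a3a5a2a4 appears with sign -1, giving the term -[[[[a1, a3], a5], a2], a4]
  a1a3a5a4a2 appears with sign +1, giving the term +[[[[a1, a3], a5], a4], a2]
  a1a4a2a3a5 appears with sign -1, giving the term -[[[[a1, a4], a2], a3], a5]
  a1a4a2a5a3 appears with sign +1, giving the term +[[[[a1, a4], a2], a5], a3]
  a1a5a3a2a4 appears with sign +1, giving the term +[[[[a1, a5], a3], a2], a4]
  a1a5a3a4a2 appears with sign -1, giving the term -[[[[a1, a5], a3], a4], a2]


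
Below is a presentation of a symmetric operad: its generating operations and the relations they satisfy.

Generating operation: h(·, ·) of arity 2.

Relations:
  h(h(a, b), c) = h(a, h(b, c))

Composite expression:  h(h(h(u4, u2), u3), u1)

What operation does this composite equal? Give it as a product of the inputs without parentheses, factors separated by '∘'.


Key point: h is associative — brackets drop, the u-order remains.
h(u4, u2) flattens to u4 ∘ u2
h(h(u4, u2), u3) flattens to u4 ∘ u2 ∘ u3
h(h(h(u4, u2), u3), u1) flattens to u4 ∘ u2 ∘ u3 ∘ u1

u4 ∘ u2 ∘ u3 ∘ u1


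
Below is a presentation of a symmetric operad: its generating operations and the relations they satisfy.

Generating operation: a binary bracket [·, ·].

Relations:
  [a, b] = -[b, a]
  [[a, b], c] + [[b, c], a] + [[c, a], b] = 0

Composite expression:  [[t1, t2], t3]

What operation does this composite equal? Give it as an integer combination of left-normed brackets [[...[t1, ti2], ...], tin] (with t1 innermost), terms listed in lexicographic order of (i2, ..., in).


[[t1, t2], t3]


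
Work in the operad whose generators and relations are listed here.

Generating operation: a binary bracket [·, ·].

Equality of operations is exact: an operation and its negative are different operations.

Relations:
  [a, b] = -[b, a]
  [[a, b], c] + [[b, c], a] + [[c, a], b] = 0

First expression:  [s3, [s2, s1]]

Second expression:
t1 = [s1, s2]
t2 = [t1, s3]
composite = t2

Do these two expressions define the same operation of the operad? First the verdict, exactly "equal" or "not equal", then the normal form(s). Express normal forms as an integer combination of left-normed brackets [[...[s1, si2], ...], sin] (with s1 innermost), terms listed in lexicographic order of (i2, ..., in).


The first expression, normalized: [[s1, s2], s3]
The second expression, normalized: [[s1, s2], s3]
The normal forms match — equal.

equal; the common form is [[s1, s2], s3]


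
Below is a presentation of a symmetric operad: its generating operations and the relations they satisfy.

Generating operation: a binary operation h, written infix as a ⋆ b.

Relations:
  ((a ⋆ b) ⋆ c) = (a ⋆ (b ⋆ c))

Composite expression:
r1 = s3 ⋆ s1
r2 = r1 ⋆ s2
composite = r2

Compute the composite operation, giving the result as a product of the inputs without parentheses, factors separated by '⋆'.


s3 ⋆ s1 ⋆ s2

All parenthesizations of h agree; list the s-inputs left to right.
(s3 ⋆ s1) spells out as s3 ⋆ s1
((s3 ⋆ s1) ⋆ s2) spells out as s3 ⋆ s1 ⋆ s2


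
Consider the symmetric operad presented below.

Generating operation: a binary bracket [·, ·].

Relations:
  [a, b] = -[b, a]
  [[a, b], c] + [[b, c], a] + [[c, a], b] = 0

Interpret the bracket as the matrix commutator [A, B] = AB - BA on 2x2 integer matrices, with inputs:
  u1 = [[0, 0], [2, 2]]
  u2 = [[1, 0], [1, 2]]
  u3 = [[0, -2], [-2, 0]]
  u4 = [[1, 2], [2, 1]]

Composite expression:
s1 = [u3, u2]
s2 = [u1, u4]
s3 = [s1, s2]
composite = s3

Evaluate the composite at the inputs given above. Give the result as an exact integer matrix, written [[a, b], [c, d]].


[[0, 0], [0, 0]]

[u3, u2] = [[-2, -2], [2, 2]]
[u1, u4] = [[-4, -4], [4, 4]]
[[u3, u2], [u1, u4]] = [[0, 0], [0, 0]]


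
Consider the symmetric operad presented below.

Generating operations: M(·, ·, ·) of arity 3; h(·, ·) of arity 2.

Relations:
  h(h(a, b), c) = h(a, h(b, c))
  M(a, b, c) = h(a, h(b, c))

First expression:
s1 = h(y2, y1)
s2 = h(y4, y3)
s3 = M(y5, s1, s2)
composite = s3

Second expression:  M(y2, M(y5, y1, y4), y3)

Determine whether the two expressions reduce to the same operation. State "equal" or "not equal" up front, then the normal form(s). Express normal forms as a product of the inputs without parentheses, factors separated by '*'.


Reducing the first expression gives y5 * y2 * y1 * y4 * y3
Reducing the second expression gives y2 * y5 * y1 * y4 * y3
They disagree, so not equal.

not equal — first y5 * y2 * y1 * y4 * y3, second y2 * y5 * y1 * y4 * y3
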